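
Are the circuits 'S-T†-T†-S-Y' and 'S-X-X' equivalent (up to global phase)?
No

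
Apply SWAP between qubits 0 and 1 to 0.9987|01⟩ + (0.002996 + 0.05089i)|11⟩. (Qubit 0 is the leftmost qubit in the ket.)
0.9987|10⟩ + (0.002996 + 0.05089i)|11⟩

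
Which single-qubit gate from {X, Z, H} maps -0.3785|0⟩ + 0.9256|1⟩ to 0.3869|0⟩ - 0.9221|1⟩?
H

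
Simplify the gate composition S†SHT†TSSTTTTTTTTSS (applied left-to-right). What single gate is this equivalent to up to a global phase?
H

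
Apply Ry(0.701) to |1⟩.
-0.3434|0⟩ + 0.9392|1⟩

Ry(0.701) = [[cos(θ/2), −sin(θ/2)], [sin(θ/2), cos(θ/2)]]; θ = 0.701, cos(θ/2) ≈ 0.939201, sin(θ/2) ≈ 0.343367.
With a = amp(|0⟩) = 0 and b = amp(|1⟩) = 1:
new amp(|0⟩) = (0.939201)·a + (-0.343367)·b = -0.3434
new amp(|1⟩) = (0.343367)·a + (0.939201)·b = 0.9392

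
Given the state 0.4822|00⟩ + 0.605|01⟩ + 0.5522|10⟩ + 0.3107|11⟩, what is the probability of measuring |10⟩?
0.3049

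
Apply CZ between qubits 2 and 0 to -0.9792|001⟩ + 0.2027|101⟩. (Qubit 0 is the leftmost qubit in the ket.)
-0.9792|001⟩ - 0.2027|101⟩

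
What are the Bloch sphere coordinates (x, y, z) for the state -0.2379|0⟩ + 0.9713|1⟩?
(-0.4621, 0, -0.8868)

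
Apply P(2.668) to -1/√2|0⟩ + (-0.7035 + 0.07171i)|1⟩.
-1/√2|0⟩ + (0.5934 - 0.3847i)|1⟩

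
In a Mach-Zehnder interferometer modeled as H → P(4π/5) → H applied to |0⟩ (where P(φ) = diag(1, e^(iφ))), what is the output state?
(0.09549 + 0.2939i)|0⟩ + (0.9045 - 0.2939i)|1⟩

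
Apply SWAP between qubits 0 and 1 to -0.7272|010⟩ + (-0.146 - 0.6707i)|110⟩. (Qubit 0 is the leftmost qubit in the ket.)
-0.7272|100⟩ + (-0.146 - 0.6707i)|110⟩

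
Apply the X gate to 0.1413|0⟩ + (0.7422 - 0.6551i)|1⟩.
(0.7422 - 0.6551i)|0⟩ + 0.1413|1⟩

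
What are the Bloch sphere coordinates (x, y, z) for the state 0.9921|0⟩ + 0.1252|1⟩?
(0.2484, 0, 0.9686)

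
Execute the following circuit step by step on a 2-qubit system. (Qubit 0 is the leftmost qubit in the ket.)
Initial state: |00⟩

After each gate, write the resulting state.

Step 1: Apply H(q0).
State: 1/√2|00⟩ + 1/√2|10⟩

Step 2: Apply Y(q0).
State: -(1/√2)i|00⟩ + (1/√2)i|10⟩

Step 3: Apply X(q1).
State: -(1/√2)i|01⟩ + (1/√2)i|11⟩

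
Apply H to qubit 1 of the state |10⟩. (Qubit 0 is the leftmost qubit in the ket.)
1/√2|10⟩ + 1/√2|11⟩

H on qubit 1 mixes each pair of kets that differ only in qubit 1: amplitudes (a, b) of (|…0…⟩, |…1…⟩) become ((a + b)/√2, (a − b)/√2). Kets absent from the input have amplitude 0.
(|10⟩, |11⟩): (a, b) = (1, 0) → (1/√2, 1/√2)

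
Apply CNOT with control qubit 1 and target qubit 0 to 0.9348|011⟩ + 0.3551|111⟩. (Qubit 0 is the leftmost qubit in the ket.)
0.3551|011⟩ + 0.9348|111⟩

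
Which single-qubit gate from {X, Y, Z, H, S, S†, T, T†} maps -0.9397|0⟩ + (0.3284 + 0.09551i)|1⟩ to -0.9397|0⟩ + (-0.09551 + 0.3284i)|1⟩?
S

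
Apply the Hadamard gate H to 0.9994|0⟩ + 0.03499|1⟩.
0.7314|0⟩ + 0.6819|1⟩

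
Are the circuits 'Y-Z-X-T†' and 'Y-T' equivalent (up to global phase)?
No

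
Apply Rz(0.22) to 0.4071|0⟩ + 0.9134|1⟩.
(0.4046 - 0.04469i)|0⟩ + (0.9079 + 0.1003i)|1⟩

Rz(0.22) = [[e^(−iθ/2), 0], [0, e^(iθ/2)]] with e^(±iθ/2) = cos(θ/2) ± i·sin(θ/2); θ = 0.22, cos(θ/2) ≈ 0.993956, sin(θ/2) ≈ 0.109778.
With a = amp(|0⟩) = 0.4071 and b = amp(|1⟩) = 0.9134:
new amp(|0⟩) = (0.993956 - 0.109778i)·a = (0.4046 - 0.04469i)
new amp(|1⟩) = (0.993956 + 0.109778i)·b = (0.9079 + 0.1003i)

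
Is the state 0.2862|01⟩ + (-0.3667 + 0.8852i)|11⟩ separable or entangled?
Separable

Writing the state as a|00⟩ + b|01⟩ + c|10⟩ + d|11⟩, it is a product state iff ad − bc = 0.
Here (a, b, c, d) = (0, 0.2862, 0, (-0.3667 + 0.8852i)): ad − bc = (0)(-0.3667 + 0.8852i) − (0.2862)(0) = 0, so the state is separable.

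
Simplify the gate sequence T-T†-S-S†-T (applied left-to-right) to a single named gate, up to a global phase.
T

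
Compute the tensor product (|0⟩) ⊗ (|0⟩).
|00⟩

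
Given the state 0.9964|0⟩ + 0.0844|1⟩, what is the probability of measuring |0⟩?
0.9928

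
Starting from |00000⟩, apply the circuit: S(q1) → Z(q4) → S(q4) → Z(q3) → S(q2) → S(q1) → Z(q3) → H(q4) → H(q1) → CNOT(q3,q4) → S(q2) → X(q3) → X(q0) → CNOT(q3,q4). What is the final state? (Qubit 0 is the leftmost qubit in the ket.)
1/2|10010⟩ + 1/2|10011⟩ + 1/2|11010⟩ + 1/2|11011⟩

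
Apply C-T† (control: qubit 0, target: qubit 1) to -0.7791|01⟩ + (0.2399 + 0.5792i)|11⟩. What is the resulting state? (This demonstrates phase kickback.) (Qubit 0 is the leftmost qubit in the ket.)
-0.7791|01⟩ + (0.5792 + 0.2399i)|11⟩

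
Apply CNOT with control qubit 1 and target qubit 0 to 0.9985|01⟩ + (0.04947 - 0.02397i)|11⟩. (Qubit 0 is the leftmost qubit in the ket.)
(0.04947 - 0.02397i)|01⟩ + 0.9985|11⟩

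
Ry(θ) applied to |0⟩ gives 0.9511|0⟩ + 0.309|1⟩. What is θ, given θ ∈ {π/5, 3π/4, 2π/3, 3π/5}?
π/5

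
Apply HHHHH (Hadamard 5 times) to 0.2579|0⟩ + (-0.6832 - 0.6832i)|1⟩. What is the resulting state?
(-0.3007 - 0.4831i)|0⟩ + (0.6655 + 0.4831i)|1⟩

H² = I, so H^5 = H: a single Hadamard. With (a, b) = (0.2579, (-0.6832 - 0.6832i)), H gives ((a + b)/√2, (a − b)/√2) = ((-0.3007 - 0.4831i), (0.6655 + 0.4831i)).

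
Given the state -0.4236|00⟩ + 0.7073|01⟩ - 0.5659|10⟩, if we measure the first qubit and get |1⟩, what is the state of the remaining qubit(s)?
-|0⟩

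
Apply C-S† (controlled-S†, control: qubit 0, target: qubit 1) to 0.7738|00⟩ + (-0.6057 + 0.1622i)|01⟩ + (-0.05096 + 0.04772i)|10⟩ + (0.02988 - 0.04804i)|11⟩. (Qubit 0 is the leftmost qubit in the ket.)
0.7738|00⟩ + (-0.6057 + 0.1622i)|01⟩ + (-0.05096 + 0.04772i)|10⟩ + (-0.04804 - 0.02988i)|11⟩

C-S† leaves the control-|0⟩ kets |00⟩, |01⟩ unchanged and applies S† to qubit 1 on the control-|1⟩ pair (|10⟩, |11⟩).
S† = [[1, 0], [0, -i]].
With a = amp(|10⟩) = (-0.05096 + 0.04772i) and b = amp(|11⟩) = (0.02988 - 0.04804i):
new amp(|10⟩) = (1)·a = (-0.05096 + 0.04772i)
new amp(|11⟩) = (-i)·b = (-0.04804 - 0.02988i)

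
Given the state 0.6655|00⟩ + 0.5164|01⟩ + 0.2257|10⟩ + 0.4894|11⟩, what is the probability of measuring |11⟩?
0.2395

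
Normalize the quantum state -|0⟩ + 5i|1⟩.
-0.1961|0⟩ + 0.9806i|1⟩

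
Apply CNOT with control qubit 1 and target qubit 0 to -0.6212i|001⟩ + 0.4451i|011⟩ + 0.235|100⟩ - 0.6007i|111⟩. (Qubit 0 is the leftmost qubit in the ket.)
-0.6212i|001⟩ - 0.6007i|011⟩ + 0.235|100⟩ + 0.4451i|111⟩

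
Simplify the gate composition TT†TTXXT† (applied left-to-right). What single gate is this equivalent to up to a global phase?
T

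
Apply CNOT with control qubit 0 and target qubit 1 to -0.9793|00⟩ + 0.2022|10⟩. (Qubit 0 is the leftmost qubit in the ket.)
-0.9793|00⟩ + 0.2022|11⟩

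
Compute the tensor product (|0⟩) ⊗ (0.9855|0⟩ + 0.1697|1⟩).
0.9855|00⟩ + 0.1697|01⟩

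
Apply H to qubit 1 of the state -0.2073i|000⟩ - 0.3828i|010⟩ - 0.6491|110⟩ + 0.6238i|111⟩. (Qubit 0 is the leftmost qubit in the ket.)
-0.4173i|000⟩ + 0.1241i|010⟩ - 0.459|100⟩ + 0.4411i|101⟩ + 0.459|110⟩ - 0.4411i|111⟩

H on qubit 1 mixes each pair of kets that differ only in qubit 1: amplitudes (a, b) of (|…0…⟩, |…1…⟩) become ((a + b)/√2, (a − b)/√2). Kets absent from the input have amplitude 0.
(|000⟩, |010⟩): (a, b) = (-0.2073i, -0.3828i) → (-0.4173i, 0.1241i)
(|100⟩, |110⟩): (a, b) = (0, -0.6491) → (-0.459, 0.459)
(|101⟩, |111⟩): (a, b) = (0, 0.6238i) → (0.4411i, -0.4411i)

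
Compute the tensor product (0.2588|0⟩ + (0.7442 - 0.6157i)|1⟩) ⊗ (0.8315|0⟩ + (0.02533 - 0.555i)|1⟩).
0.2152|00⟩ + (0.006555 - 0.1436i)|01⟩ + (0.6188 - 0.512i)|10⟩ + (-0.3229 - 0.4286i)|11⟩

amp(|b₁b₂…⟩) = product of the factor amplitudes for bits b₁, b₂, …; only kets whose every factor amplitude is nonzero survive.
|00⟩: (0.2588)(0.8315) = 0.2152
|01⟩: (0.2588)(0.02533 - 0.555i) = (0.006555 - 0.1436i)
|10⟩: (0.7442 - 0.6157i)(0.8315) = (0.6188 - 0.512i)
|11⟩: (0.7442 - 0.6157i)(0.02533 - 0.555i) = (-0.3229 - 0.4286i)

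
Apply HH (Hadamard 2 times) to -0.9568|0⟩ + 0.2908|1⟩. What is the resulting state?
-0.9568|0⟩ + 0.2908|1⟩

H² = I, so an even number of Hadamards cancels: H^2 = I and the state is unchanged.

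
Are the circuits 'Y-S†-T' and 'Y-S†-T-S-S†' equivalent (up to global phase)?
Yes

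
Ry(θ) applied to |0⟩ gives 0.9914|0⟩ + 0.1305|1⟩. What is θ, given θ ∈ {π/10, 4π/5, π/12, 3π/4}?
π/12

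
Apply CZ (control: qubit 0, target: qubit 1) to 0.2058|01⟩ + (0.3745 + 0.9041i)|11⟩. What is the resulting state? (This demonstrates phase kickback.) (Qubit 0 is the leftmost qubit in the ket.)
0.2058|01⟩ + (-0.3745 - 0.9041i)|11⟩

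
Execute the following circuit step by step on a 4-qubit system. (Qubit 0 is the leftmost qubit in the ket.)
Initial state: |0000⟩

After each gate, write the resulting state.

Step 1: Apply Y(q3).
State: i|0001⟩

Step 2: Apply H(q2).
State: (1/√2)i|0001⟩ + (1/√2)i|0011⟩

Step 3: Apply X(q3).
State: (1/√2)i|0000⟩ + (1/√2)i|0010⟩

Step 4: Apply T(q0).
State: (1/√2)i|0000⟩ + (1/√2)i|0010⟩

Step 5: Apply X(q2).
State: (1/√2)i|0000⟩ + (1/√2)i|0010⟩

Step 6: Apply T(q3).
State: (1/√2)i|0000⟩ + (1/√2)i|0010⟩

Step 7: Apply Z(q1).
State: (1/√2)i|0000⟩ + (1/√2)i|0010⟩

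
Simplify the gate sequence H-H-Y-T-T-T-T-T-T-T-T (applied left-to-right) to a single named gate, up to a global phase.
Y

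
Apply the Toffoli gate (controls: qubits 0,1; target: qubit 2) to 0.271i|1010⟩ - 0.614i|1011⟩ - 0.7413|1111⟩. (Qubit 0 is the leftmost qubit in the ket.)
0.271i|1010⟩ - 0.614i|1011⟩ - 0.7413|1101⟩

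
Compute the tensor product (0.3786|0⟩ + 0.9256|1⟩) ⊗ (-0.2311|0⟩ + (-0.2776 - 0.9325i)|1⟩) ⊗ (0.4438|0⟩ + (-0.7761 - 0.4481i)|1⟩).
-0.03883|000⟩ + (0.0679 + 0.03921i)|001⟩ + (-0.04664 - 0.1567i)|010⟩ + (-0.07663 + 0.3211i)|011⟩ - 0.09493|100⟩ + (0.166 + 0.09585i)|101⟩ + (-0.114 - 0.3831i)|110⟩ + (-0.1873 + 0.785i)|111⟩

amp(|b₁b₂…⟩) = product of the factor amplitudes for bits b₁, b₂, …; only kets whose every factor amplitude is nonzero survive.
|000⟩: (0.3786)(-0.2311)(0.4438) = -0.03883
|001⟩: (0.3786)(-0.2311)(-0.7761 - 0.4481i) = (0.0679 + 0.03921i)
|010⟩: (0.3786)(-0.2776 - 0.9325i)(0.4438) = (-0.04664 - 0.1567i)
|011⟩: (0.3786)(-0.2776 - 0.9325i)(-0.7761 - 0.4481i) = (-0.07663 + 0.3211i)
|100⟩: (0.9256)(-0.2311)(0.4438) = -0.09493
|101⟩: (0.9256)(-0.2311)(-0.7761 - 0.4481i) = (0.166 + 0.09585i)
|110⟩: (0.9256)(-0.2776 - 0.9325i)(0.4438) = (-0.114 - 0.3831i)
|111⟩: (0.9256)(-0.2776 - 0.9325i)(-0.7761 - 0.4481i) = (-0.1873 + 0.785i)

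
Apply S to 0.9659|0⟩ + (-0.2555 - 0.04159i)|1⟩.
0.9659|0⟩ + (0.04159 - 0.2555i)|1⟩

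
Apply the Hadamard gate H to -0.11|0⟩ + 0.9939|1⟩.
0.625|0⟩ - 0.7806|1⟩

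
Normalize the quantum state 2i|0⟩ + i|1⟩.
0.8944i|0⟩ + (1/√5)i|1⟩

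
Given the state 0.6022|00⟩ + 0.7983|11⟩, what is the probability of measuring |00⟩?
0.3626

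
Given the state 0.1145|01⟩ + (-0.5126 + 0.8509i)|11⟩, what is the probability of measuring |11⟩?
0.9868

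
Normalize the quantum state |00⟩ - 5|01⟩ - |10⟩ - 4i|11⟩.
0.1525|00⟩ - 0.7625|01⟩ - 0.1525|10⟩ - 0.61i|11⟩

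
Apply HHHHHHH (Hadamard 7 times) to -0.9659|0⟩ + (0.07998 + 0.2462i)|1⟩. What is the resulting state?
(-0.6264 + 0.1741i)|0⟩ + (-0.7395 - 0.1741i)|1⟩

H² = I, so H^7 = H: a single Hadamard. With (a, b) = (-0.9659, (0.07998 + 0.2462i)), H gives ((a + b)/√2, (a − b)/√2) = ((-0.6264 + 0.1741i), (-0.7395 - 0.1741i)).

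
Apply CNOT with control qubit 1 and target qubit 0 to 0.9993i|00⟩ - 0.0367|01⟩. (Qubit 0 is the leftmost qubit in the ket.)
0.9993i|00⟩ - 0.0367|11⟩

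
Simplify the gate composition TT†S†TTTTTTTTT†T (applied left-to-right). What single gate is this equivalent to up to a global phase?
S†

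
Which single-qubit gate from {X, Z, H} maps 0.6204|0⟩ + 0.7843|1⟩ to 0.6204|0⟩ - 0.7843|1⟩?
Z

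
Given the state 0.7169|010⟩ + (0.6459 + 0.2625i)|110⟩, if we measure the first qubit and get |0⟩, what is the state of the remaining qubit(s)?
|10⟩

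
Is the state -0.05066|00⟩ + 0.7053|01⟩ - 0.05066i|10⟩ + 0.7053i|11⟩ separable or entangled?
Separable

Writing the state as a|00⟩ + b|01⟩ + c|10⟩ + d|11⟩, it is a product state iff ad − bc = 0.
Here (a, b, c, d) = (-0.05066, 0.7053, -0.05066i, 0.7053i): ad − bc = (-0.05066)(0.7053i) − (0.7053)(-0.05066i) = 0, so the state is separable.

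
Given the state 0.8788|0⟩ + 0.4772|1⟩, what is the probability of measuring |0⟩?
0.7723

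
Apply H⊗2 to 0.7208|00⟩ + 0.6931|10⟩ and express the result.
0.707|00⟩ + 0.707|01⟩ + 0.01385|10⟩ + 0.01385|11⟩

H⊗2 gives amp(|y⟩) = (1/2) Σ_x (−1)^(x·y) amp(|x⟩), where x·y is the number of positions in which both x and y have a 1.
|00⟩: (0.7208 + 0.6931)/2 = 0.707
|01⟩: (0.7208 + 0.6931)/2 = 0.707
|10⟩: (0.7208 - 0.6931)/2 = 0.01385
|11⟩: (0.7208 - 0.6931)/2 = 0.01385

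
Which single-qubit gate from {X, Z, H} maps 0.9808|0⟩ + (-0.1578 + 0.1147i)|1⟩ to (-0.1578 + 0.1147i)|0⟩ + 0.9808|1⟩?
X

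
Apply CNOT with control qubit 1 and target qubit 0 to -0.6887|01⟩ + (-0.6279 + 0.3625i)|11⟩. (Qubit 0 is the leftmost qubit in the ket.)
(-0.6279 + 0.3625i)|01⟩ - 0.6887|11⟩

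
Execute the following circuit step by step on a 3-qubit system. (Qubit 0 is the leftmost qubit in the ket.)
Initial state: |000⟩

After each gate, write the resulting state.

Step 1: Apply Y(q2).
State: i|001⟩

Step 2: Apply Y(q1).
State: -|011⟩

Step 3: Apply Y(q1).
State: i|001⟩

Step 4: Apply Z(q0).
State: i|001⟩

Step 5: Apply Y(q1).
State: -|011⟩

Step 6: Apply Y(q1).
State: i|001⟩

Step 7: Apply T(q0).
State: i|001⟩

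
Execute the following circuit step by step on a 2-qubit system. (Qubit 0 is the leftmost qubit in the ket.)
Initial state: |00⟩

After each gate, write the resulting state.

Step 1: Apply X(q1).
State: |01⟩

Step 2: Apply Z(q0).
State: |01⟩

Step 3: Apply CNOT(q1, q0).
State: |11⟩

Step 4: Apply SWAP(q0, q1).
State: |11⟩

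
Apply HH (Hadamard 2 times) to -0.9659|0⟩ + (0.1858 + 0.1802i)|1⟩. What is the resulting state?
-0.9659|0⟩ + (0.1858 + 0.1802i)|1⟩

H² = I, so an even number of Hadamards cancels: H^2 = I and the state is unchanged.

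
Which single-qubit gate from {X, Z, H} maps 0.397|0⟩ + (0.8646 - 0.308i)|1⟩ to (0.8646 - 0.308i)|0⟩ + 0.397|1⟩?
X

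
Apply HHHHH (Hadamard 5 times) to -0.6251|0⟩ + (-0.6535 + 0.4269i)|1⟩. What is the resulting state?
(-0.9041 + 0.3019i)|0⟩ + (0.02008 - 0.3019i)|1⟩

H² = I, so H^5 = H: a single Hadamard. With (a, b) = (-0.6251, (-0.6535 + 0.4269i)), H gives ((a + b)/√2, (a − b)/√2) = ((-0.9041 + 0.3019i), (0.02008 - 0.3019i)).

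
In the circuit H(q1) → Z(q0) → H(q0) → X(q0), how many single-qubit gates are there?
4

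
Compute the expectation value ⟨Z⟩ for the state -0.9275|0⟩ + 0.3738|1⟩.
0.7205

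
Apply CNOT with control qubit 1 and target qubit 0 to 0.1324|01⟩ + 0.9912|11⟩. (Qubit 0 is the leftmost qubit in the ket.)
0.9912|01⟩ + 0.1324|11⟩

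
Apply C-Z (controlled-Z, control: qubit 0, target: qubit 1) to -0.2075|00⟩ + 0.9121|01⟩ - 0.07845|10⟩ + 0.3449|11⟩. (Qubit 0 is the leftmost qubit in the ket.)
-0.2075|00⟩ + 0.9121|01⟩ - 0.07845|10⟩ - 0.3449|11⟩

C-Z leaves the control-|0⟩ kets |00⟩, |01⟩ unchanged and applies Z to qubit 1 on the control-|1⟩ pair (|10⟩, |11⟩).
Z = [[1, 0], [0, -1]].
With a = amp(|10⟩) = -0.07845 and b = amp(|11⟩) = 0.3449:
new amp(|10⟩) = (1)·a = -0.07845
new amp(|11⟩) = (-1)·b = -0.3449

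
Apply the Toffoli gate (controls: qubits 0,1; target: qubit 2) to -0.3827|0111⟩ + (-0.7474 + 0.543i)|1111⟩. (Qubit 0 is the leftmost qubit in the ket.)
-0.3827|0111⟩ + (-0.7474 + 0.543i)|1101⟩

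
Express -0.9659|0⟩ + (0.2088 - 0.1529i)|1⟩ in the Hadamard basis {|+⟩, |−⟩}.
(-0.5354 - 0.1081i)|+⟩ + (-0.8306 + 0.1081i)|−⟩

With |ψ⟩ = α|0⟩ + β|1⟩, the Hadamard-basis coefficients are ⟨+|ψ⟩ = (α + β)/√2 and ⟨−|ψ⟩ = (α − β)/√2.
Here α = -0.9659, β = (0.2088 - 0.1529i): (α + β)/√2 = (-0.5354 - 0.1081i), (α − β)/√2 = (-0.8306 + 0.1081i).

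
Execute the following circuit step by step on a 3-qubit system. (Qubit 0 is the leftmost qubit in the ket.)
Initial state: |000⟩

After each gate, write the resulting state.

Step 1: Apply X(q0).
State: |100⟩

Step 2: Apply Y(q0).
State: -i|000⟩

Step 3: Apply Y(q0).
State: |100⟩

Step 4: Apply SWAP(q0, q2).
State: |001⟩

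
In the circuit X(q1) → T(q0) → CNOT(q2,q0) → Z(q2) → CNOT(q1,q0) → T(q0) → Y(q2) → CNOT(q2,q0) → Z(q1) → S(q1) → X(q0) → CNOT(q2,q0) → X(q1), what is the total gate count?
13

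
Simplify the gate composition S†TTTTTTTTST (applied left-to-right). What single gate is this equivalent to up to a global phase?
T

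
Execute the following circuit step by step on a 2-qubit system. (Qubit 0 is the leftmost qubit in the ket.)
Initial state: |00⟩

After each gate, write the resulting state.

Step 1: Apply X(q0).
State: |10⟩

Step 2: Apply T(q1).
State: |10⟩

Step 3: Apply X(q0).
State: |00⟩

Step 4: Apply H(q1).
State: 1/√2|00⟩ + 1/√2|01⟩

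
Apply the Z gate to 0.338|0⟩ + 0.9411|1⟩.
0.338|0⟩ - 0.9411|1⟩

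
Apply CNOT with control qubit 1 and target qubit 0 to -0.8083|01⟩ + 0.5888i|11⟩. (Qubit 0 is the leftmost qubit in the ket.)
0.5888i|01⟩ - 0.8083|11⟩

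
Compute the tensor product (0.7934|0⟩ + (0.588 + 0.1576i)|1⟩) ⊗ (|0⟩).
0.7934|00⟩ + (0.588 + 0.1576i)|10⟩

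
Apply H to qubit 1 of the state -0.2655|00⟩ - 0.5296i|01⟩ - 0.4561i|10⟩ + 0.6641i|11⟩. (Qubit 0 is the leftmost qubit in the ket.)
(-0.1877 - 0.3745i)|00⟩ + (-0.1877 + 0.3745i)|01⟩ + 0.1471i|10⟩ - 0.7921i|11⟩

H on qubit 1 mixes each pair of kets that differ only in qubit 1: amplitudes (a, b) of (|…0…⟩, |…1…⟩) become ((a + b)/√2, (a − b)/√2). Kets absent from the input have amplitude 0.
(|00⟩, |01⟩): (a, b) = (-0.2655, -0.5296i) → ((-0.1877 - 0.3745i), (-0.1877 + 0.3745i))
(|10⟩, |11⟩): (a, b) = (-0.4561i, 0.6641i) → (0.1471i, -0.7921i)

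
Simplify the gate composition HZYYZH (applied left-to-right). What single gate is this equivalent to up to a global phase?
I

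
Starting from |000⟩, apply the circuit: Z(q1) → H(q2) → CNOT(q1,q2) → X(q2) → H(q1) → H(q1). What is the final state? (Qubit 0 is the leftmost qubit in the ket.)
1/√2|000⟩ + 1/√2|001⟩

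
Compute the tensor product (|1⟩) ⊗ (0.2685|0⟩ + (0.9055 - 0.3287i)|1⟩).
0.2685|10⟩ + (0.9055 - 0.3287i)|11⟩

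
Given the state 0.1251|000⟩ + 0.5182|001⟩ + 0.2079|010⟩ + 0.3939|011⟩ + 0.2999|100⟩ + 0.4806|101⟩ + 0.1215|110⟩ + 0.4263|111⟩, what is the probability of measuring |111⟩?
0.1817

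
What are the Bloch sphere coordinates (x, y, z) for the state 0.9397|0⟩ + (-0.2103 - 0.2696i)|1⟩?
(-0.3952, -0.5067, 0.7661)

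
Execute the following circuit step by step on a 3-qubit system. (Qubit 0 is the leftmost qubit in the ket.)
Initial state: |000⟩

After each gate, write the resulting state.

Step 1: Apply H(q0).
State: 1/√2|000⟩ + 1/√2|100⟩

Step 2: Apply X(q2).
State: 1/√2|001⟩ + 1/√2|101⟩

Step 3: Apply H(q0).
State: |001⟩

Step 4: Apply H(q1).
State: 1/√2|001⟩ + 1/√2|011⟩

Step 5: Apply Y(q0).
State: (1/√2)i|101⟩ + (1/√2)i|111⟩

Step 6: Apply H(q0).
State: (1/2)i|001⟩ + (1/2)i|011⟩ - (1/2)i|101⟩ - (1/2)i|111⟩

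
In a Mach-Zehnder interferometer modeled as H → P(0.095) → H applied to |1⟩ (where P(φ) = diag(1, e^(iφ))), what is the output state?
(0.002255 - 0.04743i)|0⟩ + (0.9977 + 0.04743i)|1⟩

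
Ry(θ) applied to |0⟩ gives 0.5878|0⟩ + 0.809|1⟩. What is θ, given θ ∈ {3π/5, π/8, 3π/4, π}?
3π/5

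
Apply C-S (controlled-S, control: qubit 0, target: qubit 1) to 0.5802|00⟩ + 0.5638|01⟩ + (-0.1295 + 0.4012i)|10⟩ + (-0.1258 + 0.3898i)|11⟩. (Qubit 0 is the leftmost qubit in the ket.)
0.5802|00⟩ + 0.5638|01⟩ + (-0.1295 + 0.4012i)|10⟩ + (-0.3898 - 0.1258i)|11⟩

C-S leaves the control-|0⟩ kets |00⟩, |01⟩ unchanged and applies S to qubit 1 on the control-|1⟩ pair (|10⟩, |11⟩).
S = [[1, 0], [0, i]].
With a = amp(|10⟩) = (-0.1295 + 0.4012i) and b = amp(|11⟩) = (-0.1258 + 0.3898i):
new amp(|10⟩) = (1)·a = (-0.1295 + 0.4012i)
new amp(|11⟩) = (i)·b = (-0.3898 - 0.1258i)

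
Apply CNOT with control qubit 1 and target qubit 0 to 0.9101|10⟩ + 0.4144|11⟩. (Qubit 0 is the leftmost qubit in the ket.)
0.4144|01⟩ + 0.9101|10⟩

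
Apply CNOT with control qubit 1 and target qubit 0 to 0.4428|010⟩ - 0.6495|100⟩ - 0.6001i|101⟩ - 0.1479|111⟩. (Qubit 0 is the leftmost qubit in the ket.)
-0.1479|011⟩ - 0.6495|100⟩ - 0.6001i|101⟩ + 0.4428|110⟩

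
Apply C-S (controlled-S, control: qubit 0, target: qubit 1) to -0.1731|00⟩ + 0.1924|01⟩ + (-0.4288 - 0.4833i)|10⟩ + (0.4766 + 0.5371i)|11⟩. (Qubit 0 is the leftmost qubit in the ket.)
-0.1731|00⟩ + 0.1924|01⟩ + (-0.4288 - 0.4833i)|10⟩ + (-0.5371 + 0.4766i)|11⟩

C-S leaves the control-|0⟩ kets |00⟩, |01⟩ unchanged and applies S to qubit 1 on the control-|1⟩ pair (|10⟩, |11⟩).
S = [[1, 0], [0, i]].
With a = amp(|10⟩) = (-0.4288 - 0.4833i) and b = amp(|11⟩) = (0.4766 + 0.5371i):
new amp(|10⟩) = (1)·a = (-0.4288 - 0.4833i)
new amp(|11⟩) = (i)·b = (-0.5371 + 0.4766i)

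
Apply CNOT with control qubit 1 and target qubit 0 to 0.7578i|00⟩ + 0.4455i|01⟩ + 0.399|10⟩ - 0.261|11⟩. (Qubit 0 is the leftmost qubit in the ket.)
0.7578i|00⟩ - 0.261|01⟩ + 0.399|10⟩ + 0.4455i|11⟩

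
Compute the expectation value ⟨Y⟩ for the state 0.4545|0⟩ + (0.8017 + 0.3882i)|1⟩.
0.3529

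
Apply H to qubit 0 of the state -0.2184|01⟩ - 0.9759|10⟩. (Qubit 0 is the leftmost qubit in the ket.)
-0.6901|00⟩ - 0.1544|01⟩ + 0.6901|10⟩ - 0.1544|11⟩

H on qubit 0 mixes each pair of kets that differ only in qubit 0: amplitudes (a, b) of (|…0…⟩, |…1…⟩) become ((a + b)/√2, (a − b)/√2). Kets absent from the input have amplitude 0.
(|00⟩, |10⟩): (a, b) = (0, -0.9759) → (-0.6901, 0.6901)
(|01⟩, |11⟩): (a, b) = (-0.2184, 0) → (-0.1544, -0.1544)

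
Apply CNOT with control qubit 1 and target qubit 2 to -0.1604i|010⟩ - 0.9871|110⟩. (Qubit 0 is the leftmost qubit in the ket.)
-0.1604i|011⟩ - 0.9871|111⟩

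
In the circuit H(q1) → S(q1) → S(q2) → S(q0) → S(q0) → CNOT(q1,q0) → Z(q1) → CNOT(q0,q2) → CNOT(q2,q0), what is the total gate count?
9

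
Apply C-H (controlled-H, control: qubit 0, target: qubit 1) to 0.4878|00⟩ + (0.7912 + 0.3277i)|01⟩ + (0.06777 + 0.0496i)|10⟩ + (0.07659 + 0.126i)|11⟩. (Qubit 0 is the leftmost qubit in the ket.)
0.4878|00⟩ + (0.7912 + 0.3277i)|01⟩ + (0.1021 + 0.1242i)|10⟩ + (-0.006237 - 0.05402i)|11⟩

C-H leaves the control-|0⟩ kets |00⟩, |01⟩ unchanged and applies H to qubit 1 on the control-|1⟩ pair (|10⟩, |11⟩).
H = [[1/√2, 1/√2], [1/√2, -1/√2]].
With a = amp(|10⟩) = (0.06777 + 0.0496i) and b = amp(|11⟩) = (0.07659 + 0.126i):
new amp(|10⟩) = (1/√2)·a + (1/√2)·b = (0.1021 + 0.1242i)
new amp(|11⟩) = (1/√2)·a + (-1/√2)·b = (-0.006237 - 0.05402i)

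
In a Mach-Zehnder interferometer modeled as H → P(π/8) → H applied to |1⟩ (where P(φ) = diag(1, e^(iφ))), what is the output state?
(0.03806 - 0.1913i)|0⟩ + (0.9619 + 0.1913i)|1⟩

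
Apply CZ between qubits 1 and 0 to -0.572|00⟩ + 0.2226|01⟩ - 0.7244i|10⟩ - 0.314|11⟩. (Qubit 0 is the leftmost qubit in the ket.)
-0.572|00⟩ + 0.2226|01⟩ - 0.7244i|10⟩ + 0.314|11⟩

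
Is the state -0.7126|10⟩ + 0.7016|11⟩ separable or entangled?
Separable

Writing the state as a|00⟩ + b|01⟩ + c|10⟩ + d|11⟩, it is a product state iff ad − bc = 0.
Here (a, b, c, d) = (0, 0, -0.7126, 0.7016): ad − bc = (0)(0.7016) − (0)(-0.7126) = 0, so the state is separable.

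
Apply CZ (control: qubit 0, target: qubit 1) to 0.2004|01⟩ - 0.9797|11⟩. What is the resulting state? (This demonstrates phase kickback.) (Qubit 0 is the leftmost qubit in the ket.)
0.2004|01⟩ + 0.9797|11⟩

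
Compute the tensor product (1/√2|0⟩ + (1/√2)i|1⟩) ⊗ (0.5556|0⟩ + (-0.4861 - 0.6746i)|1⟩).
0.3929|00⟩ + (-0.3437 - 0.477i)|01⟩ + 0.3929i|10⟩ + (0.477 - 0.3437i)|11⟩

amp(|b₁b₂…⟩) = product of the factor amplitudes for bits b₁, b₂, …; only kets whose every factor amplitude is nonzero survive.
|00⟩: (1/√2)(0.5556) = 0.3929
|01⟩: (1/√2)(-0.4861 - 0.6746i) = (-0.3437 - 0.477i)
|10⟩: ((1/√2)i)(0.5556) = 0.3929i
|11⟩: ((1/√2)i)(-0.4861 - 0.6746i) = (0.477 - 0.3437i)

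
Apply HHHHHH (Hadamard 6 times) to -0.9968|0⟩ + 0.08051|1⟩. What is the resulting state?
-0.9968|0⟩ + 0.08051|1⟩

H² = I, so an even number of Hadamards cancels: H^6 = I and the state is unchanged.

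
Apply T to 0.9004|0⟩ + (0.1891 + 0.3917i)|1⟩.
0.9004|0⟩ + (-0.1433 + 0.4107i)|1⟩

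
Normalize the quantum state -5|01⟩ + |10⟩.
-0.9806|01⟩ + 0.1961|10⟩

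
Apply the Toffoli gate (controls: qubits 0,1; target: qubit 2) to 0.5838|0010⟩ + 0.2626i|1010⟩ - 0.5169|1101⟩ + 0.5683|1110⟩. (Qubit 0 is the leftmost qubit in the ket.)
0.5838|0010⟩ + 0.2626i|1010⟩ + 0.5683|1100⟩ - 0.5169|1111⟩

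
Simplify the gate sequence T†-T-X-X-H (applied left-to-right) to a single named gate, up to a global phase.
H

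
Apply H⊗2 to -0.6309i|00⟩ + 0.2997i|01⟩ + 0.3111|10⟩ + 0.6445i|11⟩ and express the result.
(0.1556 + 0.1567i)|00⟩ + (0.1556 - 0.7876i)|01⟩ + (-0.1556 - 0.4879i)|10⟩ + (-0.1556 - 0.1431i)|11⟩

H⊗2 gives amp(|y⟩) = (1/2) Σ_x (−1)^(x·y) amp(|x⟩), where x·y is the number of positions in which both x and y have a 1.
|00⟩: (-0.6309i + 0.2997i + 0.3111 + 0.6445i)/2 = (0.1556 + 0.1567i)
|01⟩: (-0.6309i - 0.2997i + 0.3111 - 0.6445i)/2 = (0.1556 - 0.7876i)
|10⟩: (-0.6309i + 0.2997i - 0.3111 - 0.6445i)/2 = (-0.1556 - 0.4879i)
|11⟩: (-0.6309i - 0.2997i - 0.3111 + 0.6445i)/2 = (-0.1556 - 0.1431i)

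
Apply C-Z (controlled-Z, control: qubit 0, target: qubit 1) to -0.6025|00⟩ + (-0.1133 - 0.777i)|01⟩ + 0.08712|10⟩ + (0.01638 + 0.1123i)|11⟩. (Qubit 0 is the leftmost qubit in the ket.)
-0.6025|00⟩ + (-0.1133 - 0.777i)|01⟩ + 0.08712|10⟩ + (-0.01638 - 0.1123i)|11⟩

C-Z leaves the control-|0⟩ kets |00⟩, |01⟩ unchanged and applies Z to qubit 1 on the control-|1⟩ pair (|10⟩, |11⟩).
Z = [[1, 0], [0, -1]].
With a = amp(|10⟩) = 0.08712 and b = amp(|11⟩) = (0.01638 + 0.1123i):
new amp(|10⟩) = (1)·a = 0.08712
new amp(|11⟩) = (-1)·b = (-0.01638 - 0.1123i)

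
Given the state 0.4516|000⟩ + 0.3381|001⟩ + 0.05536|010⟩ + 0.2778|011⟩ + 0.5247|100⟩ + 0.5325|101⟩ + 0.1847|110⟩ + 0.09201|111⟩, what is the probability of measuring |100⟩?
0.2753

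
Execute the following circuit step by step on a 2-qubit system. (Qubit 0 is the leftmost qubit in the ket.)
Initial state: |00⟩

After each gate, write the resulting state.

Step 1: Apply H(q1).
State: 1/√2|00⟩ + 1/√2|01⟩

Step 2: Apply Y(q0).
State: (1/√2)i|10⟩ + (1/√2)i|11⟩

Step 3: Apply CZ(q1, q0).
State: (1/√2)i|10⟩ - (1/√2)i|11⟩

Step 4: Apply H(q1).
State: i|11⟩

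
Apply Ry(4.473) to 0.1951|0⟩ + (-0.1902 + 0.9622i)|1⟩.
(0.02909 - 0.7568i)|0⟩ + (0.2709 - 0.5943i)|1⟩

Ry(4.473) = [[cos(θ/2), −sin(θ/2)], [sin(θ/2), cos(θ/2)]]; θ = 4.473, cos(θ/2) ≈ -0.617613, sin(θ/2) ≈ 0.786482.
With a = amp(|0⟩) = 0.1951 and b = amp(|1⟩) = (-0.1902 + 0.9622i):
new amp(|0⟩) = (-0.617613)·a + (-0.786482)·b = (0.02909 - 0.7568i)
new amp(|1⟩) = (0.786482)·a + (-0.617613)·b = (0.2709 - 0.5943i)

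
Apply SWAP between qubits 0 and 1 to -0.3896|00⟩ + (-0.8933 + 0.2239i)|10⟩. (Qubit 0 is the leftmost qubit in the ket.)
-0.3896|00⟩ + (-0.8933 + 0.2239i)|01⟩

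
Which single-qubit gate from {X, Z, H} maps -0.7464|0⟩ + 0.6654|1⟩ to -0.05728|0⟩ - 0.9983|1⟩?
H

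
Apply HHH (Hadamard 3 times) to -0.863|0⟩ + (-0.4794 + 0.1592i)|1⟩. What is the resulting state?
(-0.9492 + 0.1126i)|0⟩ + (-0.2712 - 0.1126i)|1⟩

H² = I, so H^3 = H: a single Hadamard. With (a, b) = (-0.863, (-0.4794 + 0.1592i)), H gives ((a + b)/√2, (a − b)/√2) = ((-0.9492 + 0.1126i), (-0.2712 - 0.1126i)).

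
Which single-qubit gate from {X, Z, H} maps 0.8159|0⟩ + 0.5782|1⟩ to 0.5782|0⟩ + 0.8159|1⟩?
X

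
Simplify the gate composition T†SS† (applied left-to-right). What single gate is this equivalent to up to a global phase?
T†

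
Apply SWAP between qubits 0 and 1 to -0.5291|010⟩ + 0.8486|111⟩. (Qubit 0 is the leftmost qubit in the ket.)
-0.5291|100⟩ + 0.8486|111⟩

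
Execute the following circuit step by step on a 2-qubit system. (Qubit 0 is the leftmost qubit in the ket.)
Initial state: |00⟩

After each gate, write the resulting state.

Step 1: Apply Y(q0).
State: i|10⟩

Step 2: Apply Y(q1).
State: -|11⟩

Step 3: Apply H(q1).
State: -1/√2|10⟩ + 1/√2|11⟩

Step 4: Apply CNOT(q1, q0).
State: 1/√2|01⟩ - 1/√2|10⟩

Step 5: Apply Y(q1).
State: -(1/√2)i|00⟩ - (1/√2)i|11⟩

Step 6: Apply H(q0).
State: -(1/2)i|00⟩ - (1/2)i|01⟩ - (1/2)i|10⟩ + (1/2)i|11⟩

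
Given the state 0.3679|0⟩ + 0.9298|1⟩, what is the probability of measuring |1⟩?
0.8645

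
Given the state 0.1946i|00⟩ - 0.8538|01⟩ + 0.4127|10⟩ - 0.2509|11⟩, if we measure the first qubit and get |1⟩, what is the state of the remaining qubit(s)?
0.8545|0⟩ - 0.5195|1⟩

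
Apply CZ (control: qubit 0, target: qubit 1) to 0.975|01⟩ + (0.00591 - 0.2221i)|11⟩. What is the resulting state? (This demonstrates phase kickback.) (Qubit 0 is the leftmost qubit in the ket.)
0.975|01⟩ + (-0.00591 + 0.2221i)|11⟩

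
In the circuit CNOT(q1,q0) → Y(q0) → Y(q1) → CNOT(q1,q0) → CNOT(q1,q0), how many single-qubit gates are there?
2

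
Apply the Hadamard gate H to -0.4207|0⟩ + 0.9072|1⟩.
0.344|0⟩ - 0.939|1⟩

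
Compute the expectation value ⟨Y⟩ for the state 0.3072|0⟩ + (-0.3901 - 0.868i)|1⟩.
-0.5333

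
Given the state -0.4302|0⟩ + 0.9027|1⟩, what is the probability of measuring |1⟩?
0.8149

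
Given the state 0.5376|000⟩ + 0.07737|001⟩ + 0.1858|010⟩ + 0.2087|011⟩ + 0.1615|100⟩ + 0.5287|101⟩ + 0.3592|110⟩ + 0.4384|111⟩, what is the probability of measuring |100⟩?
0.02608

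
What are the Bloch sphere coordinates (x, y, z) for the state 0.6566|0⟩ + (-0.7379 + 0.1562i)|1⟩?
(-0.969, 0.2051, -0.1378)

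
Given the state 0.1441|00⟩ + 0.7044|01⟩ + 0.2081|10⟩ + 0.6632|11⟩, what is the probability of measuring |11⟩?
0.4398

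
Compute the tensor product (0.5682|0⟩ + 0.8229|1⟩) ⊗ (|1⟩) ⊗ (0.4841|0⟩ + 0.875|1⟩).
0.2751|010⟩ + 0.4972|011⟩ + 0.3984|110⟩ + 0.72|111⟩

amp(|b₁b₂…⟩) = product of the factor amplitudes for bits b₁, b₂, …; only kets whose every factor amplitude is nonzero survive.
|010⟩: (0.5682)(1)(0.4841) = 0.2751
|011⟩: (0.5682)(1)(0.875) = 0.4972
|110⟩: (0.8229)(1)(0.4841) = 0.3984
|111⟩: (0.8229)(1)(0.875) = 0.72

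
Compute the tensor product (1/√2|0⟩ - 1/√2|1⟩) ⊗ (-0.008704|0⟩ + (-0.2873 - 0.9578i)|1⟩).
-0.006155|00⟩ + (-0.2032 - 0.6773i)|01⟩ + 0.006155|10⟩ + (0.2032 + 0.6773i)|11⟩

amp(|b₁b₂…⟩) = product of the factor amplitudes for bits b₁, b₂, …; only kets whose every factor amplitude is nonzero survive.
|00⟩: (1/√2)(-0.008704) = -0.006155
|01⟩: (1/√2)(-0.2873 - 0.9578i) = (-0.2032 - 0.6773i)
|10⟩: (-1/√2)(-0.008704) = 0.006155
|11⟩: (-1/√2)(-0.2873 - 0.9578i) = (0.2032 + 0.6773i)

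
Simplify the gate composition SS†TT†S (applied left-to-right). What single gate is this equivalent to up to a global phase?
S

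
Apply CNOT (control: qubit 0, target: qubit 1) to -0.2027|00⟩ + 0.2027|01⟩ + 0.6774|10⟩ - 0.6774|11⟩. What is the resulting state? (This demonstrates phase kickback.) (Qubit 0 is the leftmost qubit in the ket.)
-0.2027|00⟩ + 0.2027|01⟩ - 0.6774|10⟩ + 0.6774|11⟩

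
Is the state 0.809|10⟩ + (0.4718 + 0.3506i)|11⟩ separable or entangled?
Separable

Writing the state as a|00⟩ + b|01⟩ + c|10⟩ + d|11⟩, it is a product state iff ad − bc = 0.
Here (a, b, c, d) = (0, 0, 0.809, (0.4718 + 0.3506i)): ad − bc = (0)(0.4718 + 0.3506i) − (0)(0.809) = 0, so the state is separable.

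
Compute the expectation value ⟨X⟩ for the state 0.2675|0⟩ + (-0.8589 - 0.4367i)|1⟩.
-0.4595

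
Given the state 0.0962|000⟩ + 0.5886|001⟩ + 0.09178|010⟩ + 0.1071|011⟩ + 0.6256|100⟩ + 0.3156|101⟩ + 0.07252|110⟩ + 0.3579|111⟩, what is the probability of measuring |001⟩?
0.3464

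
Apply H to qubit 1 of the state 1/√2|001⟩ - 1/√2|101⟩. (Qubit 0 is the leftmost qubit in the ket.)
1/2|001⟩ + 1/2|011⟩ - 1/2|101⟩ - 1/2|111⟩

H on qubit 1 mixes each pair of kets that differ only in qubit 1: amplitudes (a, b) of (|…0…⟩, |…1…⟩) become ((a + b)/√2, (a − b)/√2). Kets absent from the input have amplitude 0.
(|001⟩, |011⟩): (a, b) = (1/√2, 0) → (1/2, 1/2)
(|101⟩, |111⟩): (a, b) = (-1/√2, 0) → (-1/2, -1/2)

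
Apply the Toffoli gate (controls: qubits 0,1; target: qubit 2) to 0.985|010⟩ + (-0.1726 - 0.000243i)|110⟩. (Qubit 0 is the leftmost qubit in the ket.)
0.985|010⟩ + (-0.1726 - 0.000243i)|111⟩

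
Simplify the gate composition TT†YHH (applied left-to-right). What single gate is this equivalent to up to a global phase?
Y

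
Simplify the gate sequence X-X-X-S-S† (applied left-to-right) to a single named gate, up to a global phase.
X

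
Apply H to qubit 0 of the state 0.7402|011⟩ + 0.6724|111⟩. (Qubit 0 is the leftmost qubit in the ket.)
0.9989|011⟩ + 0.04794|111⟩

H on qubit 0 mixes each pair of kets that differ only in qubit 0: amplitudes (a, b) of (|…0…⟩, |…1…⟩) become ((a + b)/√2, (a − b)/√2). Kets absent from the input have amplitude 0.
(|011⟩, |111⟩): (a, b) = (0.7402, 0.6724) → (0.9989, 0.04794)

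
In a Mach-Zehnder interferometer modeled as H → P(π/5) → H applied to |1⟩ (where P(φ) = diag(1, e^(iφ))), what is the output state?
(0.09549 - 0.2939i)|0⟩ + (0.9045 + 0.2939i)|1⟩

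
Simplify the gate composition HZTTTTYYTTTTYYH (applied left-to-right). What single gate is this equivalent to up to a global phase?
X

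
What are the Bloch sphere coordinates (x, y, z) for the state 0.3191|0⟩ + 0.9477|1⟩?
(0.6048, 0, -0.7963)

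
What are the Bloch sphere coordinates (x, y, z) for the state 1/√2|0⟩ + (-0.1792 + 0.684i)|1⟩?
(-0.2534, 0.9673, 0.00003136)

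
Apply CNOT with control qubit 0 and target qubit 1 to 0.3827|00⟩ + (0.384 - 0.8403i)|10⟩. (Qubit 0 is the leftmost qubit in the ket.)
0.3827|00⟩ + (0.384 - 0.8403i)|11⟩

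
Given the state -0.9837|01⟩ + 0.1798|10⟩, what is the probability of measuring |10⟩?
0.03233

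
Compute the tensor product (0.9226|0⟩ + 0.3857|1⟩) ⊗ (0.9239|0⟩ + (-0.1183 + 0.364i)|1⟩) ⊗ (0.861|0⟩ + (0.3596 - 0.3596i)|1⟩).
0.7339|000⟩ + (0.3065 - 0.3065i)|001⟩ + (-0.09397 + 0.2891i)|010⟩ + (0.08152 + 0.16i)|011⟩ + 0.3068|100⟩ + (0.1281 - 0.1281i)|101⟩ + (-0.03929 + 0.1209i)|110⟩ + (0.03408 + 0.06689i)|111⟩

amp(|b₁b₂…⟩) = product of the factor amplitudes for bits b₁, b₂, …; only kets whose every factor amplitude is nonzero survive.
|000⟩: (0.9226)(0.9239)(0.861) = 0.7339
|001⟩: (0.9226)(0.9239)(0.3596 - 0.3596i) = (0.3065 - 0.3065i)
|010⟩: (0.9226)(-0.1183 + 0.364i)(0.861) = (-0.09397 + 0.2891i)
|011⟩: (0.9226)(-0.1183 + 0.364i)(0.3596 - 0.3596i) = (0.08152 + 0.16i)
|100⟩: (0.3857)(0.9239)(0.861) = 0.3068
|101⟩: (0.3857)(0.9239)(0.3596 - 0.3596i) = (0.1281 - 0.1281i)
|110⟩: (0.3857)(-0.1183 + 0.364i)(0.861) = (-0.03929 + 0.1209i)
|111⟩: (0.3857)(-0.1183 + 0.364i)(0.3596 - 0.3596i) = (0.03408 + 0.06689i)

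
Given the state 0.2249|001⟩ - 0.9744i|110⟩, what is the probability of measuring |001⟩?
0.05058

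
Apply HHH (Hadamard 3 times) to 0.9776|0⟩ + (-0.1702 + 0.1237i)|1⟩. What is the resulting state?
(0.5709 + 0.08747i)|0⟩ + (0.8116 - 0.08747i)|1⟩

H² = I, so H^3 = H: a single Hadamard. With (a, b) = (0.9776, (-0.1702 + 0.1237i)), H gives ((a + b)/√2, (a − b)/√2) = ((0.5709 + 0.08747i), (0.8116 - 0.08747i)).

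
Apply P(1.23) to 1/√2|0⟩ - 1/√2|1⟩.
1/√2|0⟩ + (-0.2363 - 0.6664i)|1⟩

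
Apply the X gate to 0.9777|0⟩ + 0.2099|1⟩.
0.2099|0⟩ + 0.9777|1⟩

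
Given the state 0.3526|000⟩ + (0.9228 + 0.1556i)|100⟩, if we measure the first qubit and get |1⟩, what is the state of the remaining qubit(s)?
(0.9861 + 0.1663i)|00⟩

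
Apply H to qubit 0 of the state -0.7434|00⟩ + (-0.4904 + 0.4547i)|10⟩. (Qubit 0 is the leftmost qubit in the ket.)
(-0.8724 + 0.3215i)|00⟩ + (-0.1789 - 0.3215i)|10⟩

H on qubit 0 mixes each pair of kets that differ only in qubit 0: amplitudes (a, b) of (|…0…⟩, |…1…⟩) become ((a + b)/√2, (a − b)/√2). Kets absent from the input have amplitude 0.
(|00⟩, |10⟩): (a, b) = (-0.7434, (-0.4904 + 0.4547i)) → ((-0.8724 + 0.3215i), (-0.1789 - 0.3215i))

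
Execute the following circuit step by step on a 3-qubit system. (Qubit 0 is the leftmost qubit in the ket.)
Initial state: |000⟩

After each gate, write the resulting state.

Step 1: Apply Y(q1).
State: i|010⟩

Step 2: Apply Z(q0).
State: i|010⟩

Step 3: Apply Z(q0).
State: i|010⟩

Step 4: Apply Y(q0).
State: -|110⟩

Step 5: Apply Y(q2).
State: -i|111⟩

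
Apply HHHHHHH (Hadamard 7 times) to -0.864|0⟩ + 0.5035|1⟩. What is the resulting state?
-0.2549|0⟩ - 0.967|1⟩

H² = I, so H^7 = H: a single Hadamard. With (a, b) = (-0.864, 0.5035), H gives ((a + b)/√2, (a − b)/√2) = (-0.2549, -0.967).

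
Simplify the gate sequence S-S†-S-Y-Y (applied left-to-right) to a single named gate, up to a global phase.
S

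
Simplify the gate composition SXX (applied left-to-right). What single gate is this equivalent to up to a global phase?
S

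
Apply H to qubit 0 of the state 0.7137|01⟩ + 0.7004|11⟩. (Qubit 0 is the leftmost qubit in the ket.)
0.9999|01⟩ + 0.009405|11⟩

H on qubit 0 mixes each pair of kets that differ only in qubit 0: amplitudes (a, b) of (|…0…⟩, |…1…⟩) become ((a + b)/√2, (a − b)/√2). Kets absent from the input have amplitude 0.
(|01⟩, |11⟩): (a, b) = (0.7137, 0.7004) → (0.9999, 0.009405)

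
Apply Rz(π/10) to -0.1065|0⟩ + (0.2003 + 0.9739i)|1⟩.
(-0.1052 + 0.01666i)|0⟩ + (0.04548 + 0.9932i)|1⟩

Rz(π/10) = [[e^(−iθ/2), 0], [0, e^(iθ/2)]] with e^(±iθ/2) = cos(θ/2) ± i·sin(θ/2); θ = π/10, cos(θ/2) ≈ 0.987688, sin(θ/2) ≈ 0.156434.
With a = amp(|0⟩) = -0.1065 and b = amp(|1⟩) = (0.2003 + 0.9739i):
new amp(|0⟩) = (0.987688 - 0.156434i)·a = (-0.1052 + 0.01666i)
new amp(|1⟩) = (0.987688 + 0.156434i)·b = (0.04548 + 0.9932i)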